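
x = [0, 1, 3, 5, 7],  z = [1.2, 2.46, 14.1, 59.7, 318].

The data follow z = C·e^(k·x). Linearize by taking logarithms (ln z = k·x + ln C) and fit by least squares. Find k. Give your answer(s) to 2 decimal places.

k = 0.80

Taking logs, ln z = k·x + ln C, so regress ln z on x.
Sums: Σx = 16.0000, Σ(x)² = 84.0000, Σln z = 13.5800, Σx·ln z = 69.6197.
Normal system: [[84.0000, 16.0000]; [16.0000, 5]]·[k, ln C]ᵀ = [69.6197, 13.5800]ᵀ.
Δ = 84.0000·5 − (16.0000)² = 164.0000; k = (69.6197·5 − 16.0000·13.5800)/164.0000 = 0.79767, ln C = (84.0000·13.5800 − 16.0000·69.6197)/164.0000 = 0.16346.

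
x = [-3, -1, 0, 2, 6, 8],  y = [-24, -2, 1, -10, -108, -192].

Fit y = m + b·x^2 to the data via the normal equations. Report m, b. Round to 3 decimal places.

m = 1.721, b = -3.029

With design matrix M, MᵀM = [[6, 114]; [114, 5490]] and Mᵀy = [-335, -16434]ᵀ.
det = 6·5490 − 114² = 19944.
m = ((-335)·5490 − 114·(-16434))/19944 = 1907/1108; b = (6·(-16434) − 114·(-335))/19944 = -10069/3324.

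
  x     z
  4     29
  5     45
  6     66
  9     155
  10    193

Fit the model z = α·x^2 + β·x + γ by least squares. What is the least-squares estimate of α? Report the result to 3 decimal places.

α = 2.201

Forming AᵀA = [[18738, 2134, 258]; [2134, 258, 34]; [258, 34, 5]] and Aᵀz = [35820, 4062, 488]ᵀ gives AᵀA·[α, β, γ]ᵀ = Aᵀz.
Inverting the 3×3 Gram matrix, [α, β, γ]ᵀ = [3575/1624, -5577/1624, 427/58]ᵀ.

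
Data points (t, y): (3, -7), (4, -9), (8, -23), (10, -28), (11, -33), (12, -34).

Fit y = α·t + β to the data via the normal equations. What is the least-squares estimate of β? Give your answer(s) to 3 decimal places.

Forming MᵀM = [[454, 48]; [48, 6]] and Mᵀy = [-1292, -134]ᵀ gives MᵀM·[α, β]ᵀ = Mᵀy.
det = 454·6 − 48² = 420.
α = ((-1292)·6 − 48·(-134))/420 = -22/7; β = (454·(-134) − 48·(-1292))/420 = 59/21.

β = 2.810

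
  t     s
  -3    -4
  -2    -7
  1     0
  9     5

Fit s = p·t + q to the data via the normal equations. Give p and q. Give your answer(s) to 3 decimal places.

With design matrix M, MᵀM = [[95, 5]; [5, 4]] and Mᵀs = [71, -6]ᵀ.
Δ = 95·4 − 5² = 355.
p = (71·4 − 5·(-6))/355 = 314/355; q = (95·(-6) − 5·71)/355 = -185/71.

p = 0.885, q = -2.606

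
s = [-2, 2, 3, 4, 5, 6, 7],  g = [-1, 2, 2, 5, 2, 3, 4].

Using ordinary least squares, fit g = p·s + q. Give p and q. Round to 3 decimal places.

p = 0.508, q = 0.614

Compute the Gram sums: Σs·s = 143, Σs = 25, Σ1 = 7.
Right-hand side: Σs·g = 88, Σg = 17.
XᵀX·[p, q]ᵀ = Xᵀg becomes [[143, 25]; [25, 7]]·[p, q]ᵀ = [88, 17]ᵀ.
Eliminating q: 7·(row 1) − 25·(row 2) gives 376·p = 7·88 − 25·17 = 191, so p = 191/376.
Then q = (17 − 25·(191/376))/7 = 231/376.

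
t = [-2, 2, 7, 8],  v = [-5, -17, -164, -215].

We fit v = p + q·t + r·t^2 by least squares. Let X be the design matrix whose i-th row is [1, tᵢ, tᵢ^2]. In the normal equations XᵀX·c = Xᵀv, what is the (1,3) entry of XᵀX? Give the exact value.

121

Row 1 ↔ basis 1, column 3 ↔ basis t^2, so (XᵀX)_{1,3} = Σᵢ t^2 = (1)·(4) + (1)·(4) + (1)·(49) + (1)·(64) = 121.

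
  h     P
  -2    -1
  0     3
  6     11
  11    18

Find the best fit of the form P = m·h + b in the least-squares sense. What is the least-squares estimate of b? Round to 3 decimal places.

b = 2.389

Forming MᵀM = [[161, 15]; [15, 4]] and MᵀP = [266, 31]ᵀ gives MᵀM·[m, b]ᵀ = MᵀP.
Eliminating b: 4·(row 1) − 15·(row 2) gives 419·m = 4·266 − 15·31 = 599, so m = 599/419.
Then b = (31 − 15·(599/419))/4 = 1001/419.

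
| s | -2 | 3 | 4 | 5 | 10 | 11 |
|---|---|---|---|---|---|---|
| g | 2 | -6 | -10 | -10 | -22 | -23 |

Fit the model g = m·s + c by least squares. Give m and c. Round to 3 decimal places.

Normal-equation sums: Σs·s = 275, Σs = 31, Σ1 = 6.
Right-hand side: Σs·g = -585, Σg = -69.
XᵀX·[m, c]ᵀ = Xᵀg becomes [[275, 31]; [31, 6]]·[m, c]ᵀ = [-585, -69]ᵀ.
Determinant 275·6 − 31² = 689.
m = ((-585)·6 − 31·(-69))/689 = -1371/689; c = (275·(-69) − 31·(-585))/689 = -840/689.

m = -1.990, c = -1.219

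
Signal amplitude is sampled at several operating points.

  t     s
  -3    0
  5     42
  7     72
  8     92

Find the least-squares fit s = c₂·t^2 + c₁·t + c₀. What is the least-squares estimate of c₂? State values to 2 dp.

MᵀM·[c₂, c₁, c₀]ᵀ = Mᵀs reads: 7203·c₂ + 953·c₁ + 147·c₀ = 10466;  953·c₂ + 147·c₁ + 17·c₀ = 1450;  147·c₂ + 17·c₁ + 4·c₀ = 206.
(Σt^2·t^2 = 7203, Σt^2·t = 953, Σt^2 = 147, Σt·t = 147, Σt = 17, Σ1 = 4, Σt^2·s = 10466, Σt·s = 1450, Σs = 206.)
Row-reducing yields c₂ = 2143/2066, c₁ = 84083/26858, c₀ = 1008/13429.

c₂ = 1.04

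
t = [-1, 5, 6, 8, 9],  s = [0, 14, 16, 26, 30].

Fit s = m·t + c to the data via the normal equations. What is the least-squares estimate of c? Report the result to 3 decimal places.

c = 1.353

Forming AᵀA = [[207, 27]; [27, 5]] and Aᵀs = [644, 86]ᵀ gives AᵀA·[m, c]ᵀ = Aᵀs.
Eliminating c: 5·(row 1) − 27·(row 2) gives 306·m = 5·644 − 27·86 = 898, so m = 449/153.
Then c = (86 − 27·(449/153))/5 = 23/17.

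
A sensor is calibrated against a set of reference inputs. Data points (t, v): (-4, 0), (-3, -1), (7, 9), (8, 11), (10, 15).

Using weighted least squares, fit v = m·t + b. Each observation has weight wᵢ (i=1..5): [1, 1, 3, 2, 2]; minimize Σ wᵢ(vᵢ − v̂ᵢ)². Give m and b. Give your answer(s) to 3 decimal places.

AᵀWA·[m, b]ᵀ = AᵀWv reads: 500·m + 50·b = 668;  50·m + 9·b = 78.
(Σwᵢ·t·t = 500, Σwᵢ·t = 50, Σwᵢ·1 = 9, Σwᵢ·t·v = 668, Σwᵢ·v = 78.)
Determinant 500·9 − 50² = 2000.
m = (668·9 − 50·78)/2000 = 132/125; b = (500·78 − 50·668)/2000 = 14/5.

m = 1.056, b = 2.800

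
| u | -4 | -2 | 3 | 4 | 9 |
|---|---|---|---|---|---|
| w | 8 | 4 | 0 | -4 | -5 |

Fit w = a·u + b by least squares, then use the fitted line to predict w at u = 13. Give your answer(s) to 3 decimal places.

ŵ = -10.504

Sums needed: Σu·u = 126, Σu = 10, Σ1 = 5.
And Σu·w = -101, Σw = 3.
So AᵀA·[a, b]ᵀ = Aᵀw: [[126, 10]; [10, 5]]·[a, b]ᵀ = [-101, 3]ᵀ.
Eliminating b: 5·(row 1) − 10·(row 2) gives 530·a = 5·(-101) − 10·3 = -535, so a = -107/106.
Then b = (3 − 10·(-107/106))/5 = 694/265.
At u = 13: ŵ = (-107/106)·(13) + (694/265)·(1) = -5567/530.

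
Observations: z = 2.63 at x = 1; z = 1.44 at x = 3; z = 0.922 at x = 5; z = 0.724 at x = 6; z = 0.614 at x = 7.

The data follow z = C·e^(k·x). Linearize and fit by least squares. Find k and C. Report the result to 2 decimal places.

k = -0.24, C = 3.18

Linearized form: ln z = k·x + ln C. From the 5 transformed points,
Over the data: Σx = 22.0000, Σ(x)² = 120.0000, Σln z = 0.4397, Σx·ln z = -3.6972.
Normal system: [[120.0000, 22.0000]; [22.0000, 5]]·[k, ln C]ᵀ = [-3.6972, 0.4397]ᵀ.
Δ = 120.0000·5 − (22.0000)² = 116.0000; k = (-3.6972·5 − 22.0000·0.4397)/116.0000 = -0.24275, ln C = (120.0000·0.4397 − 22.0000·-3.6972)/116.0000 = 1.15606, so C = exp(1.15606) = 3.17738.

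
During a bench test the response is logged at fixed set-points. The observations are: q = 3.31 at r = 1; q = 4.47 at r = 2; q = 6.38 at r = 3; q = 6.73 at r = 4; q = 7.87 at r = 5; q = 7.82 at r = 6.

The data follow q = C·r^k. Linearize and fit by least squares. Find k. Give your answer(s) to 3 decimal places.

Linearized form: ln q = k·ln r + ln C. From the 6 transformed points,
AᵀA = [[9.4099, 6.5793]; [6.5793, 6]], rhs = [12.7223, 10.5738]ᵀ  (here Σln r = 6.5793, Σ(ln r)² = 9.4099, Σln q = 10.5738, Σln r·ln q = 12.7223).
Slope k = (n·Σln r·ln q − Σln r·Σln q)/(n·Σ(ln r)² − (Σln r)²) = (6·12.7223 − 6.5793·10.5738)/13.1729 = 0.51365; ln C = (Σln q − k·Σln r)/n = 1.19907.

k = 0.514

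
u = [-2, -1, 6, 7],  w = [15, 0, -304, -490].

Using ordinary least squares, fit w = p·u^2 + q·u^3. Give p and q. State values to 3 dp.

With design matrix X, XᵀX = [[3714, 24550]; [24550, 164370]] and Xᵀw = [-34894, -233854]ᵀ.
det = 3714·164370 − 24550² = 7767680.
p = ((-34894)·164370 − 24550·(-233854))/7767680 = 139723/194192; q = (3714·(-233854) − 24550·(-34894))/7767680 = -1485757/970960.

p = 0.720, q = -1.530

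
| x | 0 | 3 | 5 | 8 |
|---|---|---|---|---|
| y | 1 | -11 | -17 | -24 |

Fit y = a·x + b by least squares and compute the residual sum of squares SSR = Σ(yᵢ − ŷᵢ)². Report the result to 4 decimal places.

The normal system AᵀA·[a, b]ᵀ = Aᵀy is [[98, 16]; [16, 4]]·[a, b]ᵀ = [-310, -51]ᵀ.
Δ = 98·4 − 16² = 136.
a = ((-310)·4 − 16·(-51))/136 = -53/17; b = (98·(-51) − 16·(-310))/136 = -19/68.
Residuals: 87/68, -93/68, -77/68, 83/68; SSR = 427/68.

SSR = 6.2794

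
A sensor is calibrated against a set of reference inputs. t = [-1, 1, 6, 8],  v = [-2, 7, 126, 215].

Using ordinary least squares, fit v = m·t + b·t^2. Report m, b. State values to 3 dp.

m = 4.007, b = 2.852

With design matrix X, XᵀX = [[102, 728]; [728, 5394]] and Xᵀv = [2485, 18301]ᵀ.
det = 102·5394 − 728² = 20204.
m = (2485·5394 − 728·18301)/20204 = 40481/10102; b = (102·18301 − 728·2485)/20204 = 28811/10102.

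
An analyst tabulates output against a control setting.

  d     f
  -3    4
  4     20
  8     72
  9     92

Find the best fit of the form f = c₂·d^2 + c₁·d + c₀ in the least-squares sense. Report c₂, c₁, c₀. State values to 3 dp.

Forming AᵀA = [[10994, 1278, 170]; [1278, 170, 18]; [170, 18, 4]] and Aᵀf = [12416, 1472, 188]ᵀ gives AᵀA·[c₂, c₁, c₀]ᵀ = Aᵀf.
Row-reducing yields c₂ = 9097/9034, c₁ = 11107/9034, c₀ = -6003/4517.

c₂ = 1.007, c₁ = 1.229, c₀ = -1.329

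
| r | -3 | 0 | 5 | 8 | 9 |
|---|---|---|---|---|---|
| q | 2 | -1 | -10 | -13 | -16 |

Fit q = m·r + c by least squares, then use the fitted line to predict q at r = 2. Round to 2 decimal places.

q̂ = -4.91

The normal equations are: 179·m + 19·c = -304;  19·m + 5·c = -38.
Δ = 179·5 − 19² = 534.
m = ((-304)·5 − 19·(-38))/534 = -133/89; c = (179·(-38) − 19·(-304))/534 = -171/89.
At r = 2: q̂ = (-133/89)·(2) + (-171/89)·(1) = -437/89.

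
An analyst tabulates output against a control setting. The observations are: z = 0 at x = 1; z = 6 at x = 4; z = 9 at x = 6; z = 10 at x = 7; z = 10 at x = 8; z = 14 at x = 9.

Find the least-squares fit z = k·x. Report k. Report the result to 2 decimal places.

Normal-equation sums: Σx·x = 247.
For Aᵀz: Σx·z = 354.
So AᵀA·[k]ᵀ = Aᵀz: [[247]]·[k]ᵀ = [354]ᵀ.
k = 354/247 = 1.4332.

k = 1.43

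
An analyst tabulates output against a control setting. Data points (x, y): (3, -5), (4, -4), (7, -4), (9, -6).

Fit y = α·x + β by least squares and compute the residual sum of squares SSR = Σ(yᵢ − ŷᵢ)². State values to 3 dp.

The normal equations are: 155·α + 23·β = -113;  23·α + 4·β = -19.
Eliminating β: 4·(row 1) − 23·(row 2) gives 91·α = 4·(-113) − 23·(-19) = -15, so α = -15/91.
Then β = ((-19) − 23·(-15/91))/4 = -346/91.
Residuals: -64/91, 6/13, 87/91, -5/7; SSR = 194/91.

SSR = 2.132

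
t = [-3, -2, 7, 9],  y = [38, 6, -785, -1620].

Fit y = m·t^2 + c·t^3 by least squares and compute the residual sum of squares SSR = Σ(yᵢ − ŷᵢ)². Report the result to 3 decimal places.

Forming AᵀA = [[9059, 75581]; [75581, 649883]] and Aᵀy = [-169319, -1451309]ᵀ gives AᵀA·[m, c]ᵀ = Aᵀy.
Δ = 9059·649883 − 75581² = 174802536.
m = ((-169319)·649883 − 75581·(-1451309))/174802536 = -1068377/539514; c = (9059·(-1451309) − 75581·(-169319))/174802536 = -1080583/539514.
Residuals: 52288/29973, -63004/29973, -29336/29973, 5016/9991; SSR = 86640/9991.

SSR = 8.672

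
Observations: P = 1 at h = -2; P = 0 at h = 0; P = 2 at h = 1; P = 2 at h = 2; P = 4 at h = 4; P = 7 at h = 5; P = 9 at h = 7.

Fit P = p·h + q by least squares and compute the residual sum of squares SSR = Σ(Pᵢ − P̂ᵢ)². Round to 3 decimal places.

XᵀX·[p, q]ᵀ = XᵀP reads: 99·p + 17·q = 118;  17·p + 7·q = 25.
Determinant 99·7 − 17² = 404.
p = (118·7 − 17·25)/404 = 401/404; q = (99·25 − 17·118)/404 = 469/404.
Residuals: 737/404, -469/404, -31/202, -463/404, -457/404, 177/202, 90/101; SSR = 3577/404.

SSR = 8.854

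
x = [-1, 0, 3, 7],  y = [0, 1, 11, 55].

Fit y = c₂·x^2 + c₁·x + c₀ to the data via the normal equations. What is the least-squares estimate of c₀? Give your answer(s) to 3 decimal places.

Compute the Gram sums: Σx^2·x^2 = 2483, Σx^2·x = 369, Σx^2 = 59, Σx·x = 59, Σx = 9, Σ1 = 4.
Moment sums: Σx^2·y = 2794, Σx·y = 418, Σy = 67.
So AᵀA·[c₂, c₁, c₀]ᵀ = Aᵀy: [[2483, 369, 59]; [369, 59, 9]; [59, 9, 4]]·[c₂, c₁, c₀]ᵀ = [2794, 418, 67]ᵀ.
Inverting the 3×3 Gram matrix, [c₂, c₁, c₀]ᵀ = [1367/1336, 4399/6680, 147/835]ᵀ.

c₀ = 0.176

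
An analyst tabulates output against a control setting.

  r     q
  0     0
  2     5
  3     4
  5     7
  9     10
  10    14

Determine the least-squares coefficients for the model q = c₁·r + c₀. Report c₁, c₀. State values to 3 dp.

Normal-equation sums: Σr·r = 219, Σr = 29, Σ1 = 6.
For Xᵀq: Σr·q = 287, Σq = 40.
XᵀX·[c₁, c₀]ᵀ = Xᵀq becomes [[219, 29]; [29, 6]]·[c₁, c₀]ᵀ = [287, 40]ᵀ.
det = 219·6 − 29² = 473.
c₁ = (287·6 − 29·40)/473 = 562/473; c₀ = (219·40 − 29·287)/473 = 437/473.

c₁ = 1.188, c₀ = 0.924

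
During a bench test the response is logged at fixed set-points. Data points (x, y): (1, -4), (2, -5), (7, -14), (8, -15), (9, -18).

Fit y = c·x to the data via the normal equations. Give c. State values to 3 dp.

Sums needed: Σx·x = 199.
Right-hand side: Σx·y = -394.
So MᵀM·[c]ᵀ = Mᵀy: [[199]]·[c]ᵀ = [-394]ᵀ.
c = (-394)/199 = -1.9799.

c = -1.980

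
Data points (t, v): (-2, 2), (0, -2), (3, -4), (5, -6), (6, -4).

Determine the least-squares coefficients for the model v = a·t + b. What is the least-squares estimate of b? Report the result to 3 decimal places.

b = -0.867

AᵀA·[a, b]ᵀ = Aᵀv reads: 74·a + 12·b = -70;  12·a + 5·b = -14.
Eliminating b: 5·(row 1) − 12·(row 2) gives 226·a = 5·(-70) − 12·(-14) = -182, so a = -91/113.
Then b = ((-14) − 12·(-91/113))/5 = -98/113.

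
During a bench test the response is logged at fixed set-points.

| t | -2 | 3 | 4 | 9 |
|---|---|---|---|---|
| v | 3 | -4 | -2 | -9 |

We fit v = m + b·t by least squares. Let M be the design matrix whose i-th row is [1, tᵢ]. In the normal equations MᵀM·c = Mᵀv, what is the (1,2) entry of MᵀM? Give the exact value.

14

Row 1 ↔ basis 1, column 2 ↔ basis t, so (MᵀM)_{1,2} = Σᵢ t = (1)·(-2) + (1)·(3) + (1)·(4) + (1)·(9) = 14.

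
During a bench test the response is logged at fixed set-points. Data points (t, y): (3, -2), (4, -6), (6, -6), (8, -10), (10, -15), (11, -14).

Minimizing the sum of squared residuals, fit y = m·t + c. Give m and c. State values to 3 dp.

m = -1.519, c = 1.801

AᵀA·[m, c]ᵀ = Aᵀy reads: 346·m + 42·c = -450;  42·m + 6·c = -53.
Determinant 346·6 − 42² = 312.
m = ((-450)·6 − 42·(-53))/312 = -79/52; c = (346·(-53) − 42·(-450))/312 = 281/156.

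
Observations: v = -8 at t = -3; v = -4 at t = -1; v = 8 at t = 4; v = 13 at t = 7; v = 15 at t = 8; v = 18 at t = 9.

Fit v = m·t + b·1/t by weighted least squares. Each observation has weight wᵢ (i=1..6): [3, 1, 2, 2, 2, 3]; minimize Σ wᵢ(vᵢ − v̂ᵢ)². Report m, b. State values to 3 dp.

m = 1.908, b = 2.973

Compute the Gram sums: Σwᵢ·t·t = 529, Σwᵢ·t·1/t = 13, Σwᵢ·1/t·1/t = 66359/42336.
For XᵀWv: Σwᵢ·t·v = 1048, Σwᵢ·1/t·v = 825/28.
Δ = 529·(66359/42336) − 13² = 27949127/42336.
m = (1048·(66359/42336) − 13·(825/28))/(27949127/42336) = 53328032/27949127; b = (529·(825/28) − 13·1048)/(27949127/42336) = 83088936/27949127.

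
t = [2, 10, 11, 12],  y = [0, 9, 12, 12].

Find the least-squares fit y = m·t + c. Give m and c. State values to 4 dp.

MᵀM·[m, c]ᵀ = Mᵀy reads: 369·m + 35·c = 366;  35·m + 4·c = 33.
(Σt·t = 369, Σt = 35, Σ1 = 4, Σt·y = 366, Σy = 33.)
Eliminating c: 4·(row 1) − 35·(row 2) gives 251·m = 4·366 − 35·33 = 309, so m = 309/251.
Then c = (33 − 35·(309/251))/4 = -633/251.

m = 1.2311, c = -2.5219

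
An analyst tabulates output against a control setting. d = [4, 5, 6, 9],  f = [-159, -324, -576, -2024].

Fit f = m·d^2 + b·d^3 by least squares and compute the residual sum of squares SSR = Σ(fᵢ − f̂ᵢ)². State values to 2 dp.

Sums needed: Σd^2·d^2 = 8738, Σd^2·d^3 = 70974, Σd^3·d^3 = 597818.
For Xᵀf: Σd^2·f = -195324, Σd^3·f = -1650588.
Normal equations: [[8738, 70974]; [70974, 597818]]·[m, b]ᵀ = [-195324, -1650588]ᵀ.
Eliminating b: 597818·(row 1) − 70974·(row 2) gives 186425008·m = 597818·(-195324) − 70974·(-1650588) = 380629680, so m = 23789355/11651563.
Then b = ((-1650588) − 70974·(23789355/11651563))/597818 = -34994523/11651563.
Residuals: 917325/1664509, 4475088/11651563, -809100/1059233, 1306000/11651563; SSR = 12202363/11651563.

SSR = 1.05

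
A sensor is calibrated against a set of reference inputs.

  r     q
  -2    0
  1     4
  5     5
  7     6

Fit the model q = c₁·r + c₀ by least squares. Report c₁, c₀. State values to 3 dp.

c₁ = 0.610, c₀ = 2.072

The normal equations are: 79·c₁ + 11·c₀ = 71;  11·c₁ + 4·c₀ = 15.
(Σr·r = 79, Σr = 11, Σ1 = 4, Σr·q = 71, Σq = 15.)
Δ = 79·4 − 11² = 195.
c₁ = (71·4 − 11·15)/195 = 119/195; c₀ = (79·15 − 11·71)/195 = 404/195.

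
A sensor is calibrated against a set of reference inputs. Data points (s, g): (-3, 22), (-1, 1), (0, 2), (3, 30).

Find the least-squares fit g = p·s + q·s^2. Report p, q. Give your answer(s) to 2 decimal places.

p = 1.36, q = 2.89

Entries of MᵀM: Σs·s = 19, Σs·s^2 = -1, Σs^2·s^2 = 163.
Moment sums: Σs·g = 23, Σs^2·g = 469.
So MᵀM·[p, q]ᵀ = Mᵀg: [[19, -1]; [-1, 163]]·[p, q]ᵀ = [23, 469]ᵀ.
Eliminating q: 163·(row 1) − (-1)·(row 2) gives 3096·p = 163·23 − (-1)·469 = 4218, so p = 703/516.
Then q = (469 − (-1)·(703/516))/163 = 1489/516.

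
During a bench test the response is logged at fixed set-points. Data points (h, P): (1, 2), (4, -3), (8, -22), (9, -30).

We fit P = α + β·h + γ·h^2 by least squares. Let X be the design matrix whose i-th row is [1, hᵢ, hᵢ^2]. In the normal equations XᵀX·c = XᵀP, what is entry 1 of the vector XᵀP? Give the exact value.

-53

Entry 1 ↔ basis 1, so (XᵀP)_{1} = Σᵢ Pᵢ = (1)·(2) + (1)·(-3) + (1)·(-22) + (1)·(-30) = -53.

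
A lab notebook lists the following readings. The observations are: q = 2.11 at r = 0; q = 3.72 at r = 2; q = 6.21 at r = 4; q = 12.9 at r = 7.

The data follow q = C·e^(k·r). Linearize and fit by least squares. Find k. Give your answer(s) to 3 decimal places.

Taking logs, ln q = k·r + ln C, so regress ln q on r.
Σr = 13.0000, Σ(r)² = 69.0000, Σln q = 6.4438, Σr·ln q = 27.8327.
Equations: 69.0000·k + 13.0000·ln C = 27.8327;  13.0000·k + 4·ln C = 6.4438.
Slope k = (n·Σr·ln q − Σr·Σln q)/(n·Σ(r)² − (Σr)²) = (4·27.8327 − 13.0000·6.4438)/107.0000 = 0.25758; ln C = (Σln q − k·Σr)/n = 0.77381.

k = 0.258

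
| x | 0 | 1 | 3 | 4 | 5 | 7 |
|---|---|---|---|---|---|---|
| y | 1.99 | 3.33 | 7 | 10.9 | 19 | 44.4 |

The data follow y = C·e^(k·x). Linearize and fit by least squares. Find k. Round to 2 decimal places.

Let Y = ln y. Fitting Y = k·x + ln C by least squares:
Σx = 20.0000, Σ(x)² = 100.0000, Σln y = 12.9635, Σx·ln y = 57.8706.
Equations: 100.0000·k + 20.0000·ln C = 57.8706;  20.0000·k + 6·ln C = 12.9635.
Δ = 100.0000·6 − (20.0000)² = 200.0000; k = (57.8706·6 − 20.0000·12.9635)/200.0000 = 0.43977, ln C = (100.0000·12.9635 − 20.0000·57.8706)/200.0000 = 0.69467.

k = 0.44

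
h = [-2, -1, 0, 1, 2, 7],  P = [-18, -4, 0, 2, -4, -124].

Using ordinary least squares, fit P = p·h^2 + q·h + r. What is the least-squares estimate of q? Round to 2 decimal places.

Entries of XᵀX: Σh^2·h^2 = 2435, Σh^2·h = 343, Σh^2 = 59, Σh·h = 59, Σh = 7, Σ1 = 6.
Moment sums: Σh^2·P = -6166, Σh·P = -834, ΣP = -148.
So XᵀX·[p, q, r]ᵀ = XᵀP: [[2435, 343, 59]; [343, 59, 7]; [59, 7, 6]]·[p, q, r]ᵀ = [-6166, -834, -148]ᵀ.
Inverting the 3×3 Gram matrix, [p, q, r]ᵀ = [-17443/5736, 97267/28680, 1529/1195]ᵀ.

q = 3.39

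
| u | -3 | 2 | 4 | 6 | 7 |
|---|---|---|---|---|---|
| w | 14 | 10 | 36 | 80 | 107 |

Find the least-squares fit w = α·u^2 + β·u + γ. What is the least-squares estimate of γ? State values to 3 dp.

γ = -0.756

Compute the Gram sums: Σu^2·u^2 = 4050, Σu^2·u = 604, Σu^2 = 114, Σu·u = 114, Σu = 16, Σ1 = 5.
And Σu^2·w = 8865, Σu·w = 1351, Σw = 247.
Normal equations: [[4050, 604, 114]; [604, 114, 16]; [114, 16, 5]]·[α, β, γ]ᵀ = [8865, 1351, 247]ᵀ.
Inverting the 3×3 Gram matrix, [α, β, γ]ᵀ = [172405/84734, 7671/6518, -32044/42367]ᵀ.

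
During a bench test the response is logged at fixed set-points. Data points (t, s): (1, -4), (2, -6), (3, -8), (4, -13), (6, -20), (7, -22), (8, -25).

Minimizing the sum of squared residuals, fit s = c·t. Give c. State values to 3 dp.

Entries of XᵀX: Σt·t = 179.
And Σt·s = -566.
Normal equations: [[179]]·[c]ᵀ = [-566]ᵀ.
Hence c = -566 / 179 ≈ -3.16201.

c = -3.162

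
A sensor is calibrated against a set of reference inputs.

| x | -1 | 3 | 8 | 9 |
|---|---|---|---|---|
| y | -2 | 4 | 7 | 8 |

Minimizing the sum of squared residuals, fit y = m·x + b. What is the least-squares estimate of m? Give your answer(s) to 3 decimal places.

From the data, Σx·x = 155, Σx = 19, Σ1 = 4.
And Σx·y = 142, Σy = 17.
So AᵀA·[m, b]ᵀ = Aᵀy: [[155, 19]; [19, 4]]·[m, b]ᵀ = [142, 17]ᵀ.
Determinant 155·4 − 19² = 259.
m = (142·4 − 19·17)/259 = 35/37; b = (155·17 − 19·142)/259 = -9/37.

m = 0.946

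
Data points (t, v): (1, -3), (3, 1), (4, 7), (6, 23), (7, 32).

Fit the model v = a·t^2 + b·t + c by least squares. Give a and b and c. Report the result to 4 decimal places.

a = 0.8701, b = -1.0000, c = -3.1169

Normal-equation sums: Σt^2·t^2 = 4035, Σt^2·t = 651, Σt^2 = 111, Σt·t = 111, Σt = 21, Σ1 = 5.
Moment sums: Σt^2·v = 2514, Σt·v = 390, Σv = 60.
AᵀA·[a, b, c]ᵀ = Aᵀv becomes [[4035, 651, 111]; [651, 111, 21]; [111, 21, 5]]·[a, b, c]ᵀ = [2514, 390, 60]ᵀ.
Solving the 3×3 system (Gaussian elimination) gives a = 67/77, b = -1, c = -240/77.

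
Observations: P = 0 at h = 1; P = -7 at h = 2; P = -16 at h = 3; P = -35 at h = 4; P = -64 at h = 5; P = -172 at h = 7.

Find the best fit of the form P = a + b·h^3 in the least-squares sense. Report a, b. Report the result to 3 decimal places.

a = -2.008, b = -0.496

XᵀX·[a, b]ᵀ = XᵀP reads: 6·a + 568·b = -294;  568·a + 138164·b = -69724.
(Σ1 = 6, Σh^3 = 568, Σh^3·h^3 = 138164, ΣP = -294, Σh^3·P = -69724.)
Δ = 6·138164 − 568² = 506360.
a = ((-294)·138164 − 568·(-69724))/506360 = -127123/63295; b = (6·(-69724) − 568·(-294))/506360 = -31419/63295.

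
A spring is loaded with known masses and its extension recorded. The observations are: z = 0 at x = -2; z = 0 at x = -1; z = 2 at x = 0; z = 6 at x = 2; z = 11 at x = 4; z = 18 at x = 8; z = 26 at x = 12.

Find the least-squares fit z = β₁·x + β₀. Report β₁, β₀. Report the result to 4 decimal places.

β₁ = 1.9374, β₀ = 2.6343

Sums needed: Σx·x = 233, Σx = 23, Σ1 = 7.
For Aᵀz: Σx·z = 512, Σz = 63.
AᵀA·[β₁, β₀]ᵀ = Aᵀz becomes [[233, 23]; [23, 7]]·[β₁, β₀]ᵀ = [512, 63]ᵀ.
Determinant 233·7 − 23² = 1102.
β₁ = (512·7 − 23·63)/1102 = 2135/1102; β₀ = (233·63 − 23·512)/1102 = 2903/1102.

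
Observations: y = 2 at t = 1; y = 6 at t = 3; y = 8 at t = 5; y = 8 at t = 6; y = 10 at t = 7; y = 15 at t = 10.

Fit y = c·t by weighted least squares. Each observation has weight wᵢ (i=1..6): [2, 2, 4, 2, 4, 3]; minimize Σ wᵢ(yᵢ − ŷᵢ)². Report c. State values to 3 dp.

Setting ∂/∂c … = 0 gives: 688·c = 1026.
c = 1026/688 = 1.49128.

c = 1.491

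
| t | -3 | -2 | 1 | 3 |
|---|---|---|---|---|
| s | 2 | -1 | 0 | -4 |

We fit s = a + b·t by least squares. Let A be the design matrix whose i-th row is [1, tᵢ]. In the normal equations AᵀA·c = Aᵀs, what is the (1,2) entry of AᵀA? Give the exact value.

-1

Row 1 ↔ basis 1, column 2 ↔ basis t, so (AᵀA)_{1,2} = Σᵢ t = (1)·(-3) + (1)·(-2) + (1)·(1) + (1)·(3) = -1.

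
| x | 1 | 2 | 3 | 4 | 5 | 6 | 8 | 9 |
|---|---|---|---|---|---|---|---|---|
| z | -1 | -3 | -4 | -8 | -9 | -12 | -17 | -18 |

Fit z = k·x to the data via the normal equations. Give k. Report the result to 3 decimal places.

k = -1.975

Forming MᵀM = [[236]] and Mᵀz = [-466]ᵀ gives MᵀM·[k]ᵀ = Mᵀz.
k = (-466)/236 = -1.97458.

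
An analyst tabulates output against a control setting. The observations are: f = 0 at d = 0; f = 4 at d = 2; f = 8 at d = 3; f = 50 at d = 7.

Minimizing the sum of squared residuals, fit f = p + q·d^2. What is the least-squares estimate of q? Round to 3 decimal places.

q = 1.026

Forming XᵀX = [[4, 62]; [62, 2498]] and Xᵀf = [62, 2538]ᵀ gives XᵀX·[p, q]ᵀ = Xᵀf.
Eliminating q: 2498·(row 1) − 62·(row 2) gives 6148·p = 2498·62 − 62·2538 = -2480, so p = -620/1537.
Then q = (2538 − 62·(-620/1537))/2498 = 1577/1537.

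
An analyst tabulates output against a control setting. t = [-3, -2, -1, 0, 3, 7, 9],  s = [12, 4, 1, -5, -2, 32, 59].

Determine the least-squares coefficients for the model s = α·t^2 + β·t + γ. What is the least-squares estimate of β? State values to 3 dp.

Forming XᵀX = [[9141, 1063, 153]; [1063, 153, 13]; [153, 13, 7]] and Xᵀs = [6454, 704, 101]ᵀ gives XᵀX·[α, β, γ]ᵀ = Xᵀs.
Solving the 3×3 system (Gaussian elimination) gives α = 507355/491218, β = -1097945/491218, γ = -140194/35087.

β = -2.235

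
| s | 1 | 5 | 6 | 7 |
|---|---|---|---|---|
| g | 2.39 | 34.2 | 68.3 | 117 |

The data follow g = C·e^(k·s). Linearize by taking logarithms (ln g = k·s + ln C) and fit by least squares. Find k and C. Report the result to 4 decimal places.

With ln gᵢ as the transformed response and sᵢ as the regressor:
Σs = 19.0000, Σ(s)² = 111.0000, Σln g = 13.3896, Σs·ln g = 77.2111.
Equations: 111.0000·k + 19.0000·ln C = 77.2111;  19.0000·k + 4·ln C = 13.3896.
Slope k = (n·Σs·ln g − Σs·Σln g)/(n·Σ(s)² − (Σs)²) = (4·77.2111 − 19.0000·13.3896)/83.0000 = 0.65593; ln C = (Σln g − k·Σs)/n = 0.23175, so C = exp(0.23175) = 1.26080.

k = 0.6559, C = 1.2608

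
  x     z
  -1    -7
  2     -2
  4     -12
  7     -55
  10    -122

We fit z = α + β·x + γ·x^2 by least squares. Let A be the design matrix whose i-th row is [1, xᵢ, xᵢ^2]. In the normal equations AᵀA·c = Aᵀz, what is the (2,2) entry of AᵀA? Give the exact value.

Row 2 ↔ basis x, column 2 ↔ basis x, so (AᵀA)_{2,2} = Σᵢ (x)·(x) = (-1)·(-1) + (2)·(2) + (4)·(4) + (7)·(7) + (10)·(10) = 170.

170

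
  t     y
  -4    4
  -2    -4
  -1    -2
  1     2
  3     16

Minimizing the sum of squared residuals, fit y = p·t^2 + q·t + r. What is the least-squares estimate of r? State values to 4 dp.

From the data, Σt^2·t^2 = 355, Σt^2·t = -45, Σt^2 = 31, Σt·t = 31, Σt = -3, Σ1 = 5.
For Xᵀy: Σt^2·y = 192, Σt·y = 44, Σy = 16.
XᵀX·[p, q, r]ᵀ = Xᵀy becomes [[355, -45, 31]; [-45, 31, -3]; [31, -3, 5]]·[p, q, r]ᵀ = [192, 44, 16]ᵀ.
Solving the 3×3 system (Gaussian elimination) gives p = 5156/5071, q = 1270/461, r = -7358/5071.

r = -1.4510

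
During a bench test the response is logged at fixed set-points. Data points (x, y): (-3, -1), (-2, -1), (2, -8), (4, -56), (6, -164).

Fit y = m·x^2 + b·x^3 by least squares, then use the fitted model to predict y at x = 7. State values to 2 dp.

ŷ = -247.54

Compute the Gram sums: Σx^2·x^2 = 1665, Σx^2·x^3 = 8557, Σx^3·x^3 = 51609.
For Mᵀy: Σx^2·y = -6845, Σx^3·y = -39037.
So MᵀM·[m, b]ᵀ = Mᵀy: [[1665, 8557]; [8557, 51609]]·[m, b]ᵀ = [-6845, -39037]ᵀ.
det = 1665·51609 − 8557² = 12706736.
m = ((-6845)·51609 − 8557·(-39037))/12706736 = -4805999/3176684; b = (1665·(-39037) − 8557·(-6845))/12706736 = -1605985/3176684.
At x = 7: ŷ = (-4805999/3176684)·(49) + (-1605985/3176684)·(343) = -56167629/226906.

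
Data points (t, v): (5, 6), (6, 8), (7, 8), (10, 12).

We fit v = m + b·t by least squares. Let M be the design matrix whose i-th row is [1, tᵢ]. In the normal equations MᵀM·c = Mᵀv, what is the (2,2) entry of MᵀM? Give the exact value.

Row 2 ↔ basis t, column 2 ↔ basis t, so (MᵀM)_{2,2} = Σᵢ (t)·(t) = (5)·(5) + (6)·(6) + (7)·(7) + (10)·(10) = 210.

210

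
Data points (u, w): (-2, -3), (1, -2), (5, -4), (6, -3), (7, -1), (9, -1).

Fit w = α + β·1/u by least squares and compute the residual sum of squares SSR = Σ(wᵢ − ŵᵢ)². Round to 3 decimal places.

SSR = 7.058

MᵀM·[α, β]ᵀ = Mᵀw reads: 6·α + (353/315)·β = -14;  (353/315)·α + (268013/198450)·β = -647/315.
(Σ1 = 6, Σ1/u = 353/315, Σ1/u·1/u = 268013/198450, Σw = -14, Σ1/u·w = -647/315.)
det = 6·(268013/198450) − (353/315)² = 135886/19845.
α = ((-14)·(268013/198450) − (353/315)·(-647/315))/(135886/19845) = -164770/67943; β = (6·(-647/315) − (353/315)·(-14))/(135886/19845) = 33390/67943.
Residuals: -22364/67943, -4506/67943, -113680/67943, -44624/67943, 92057/67943, 93117/67943; SSR = 479522/67943.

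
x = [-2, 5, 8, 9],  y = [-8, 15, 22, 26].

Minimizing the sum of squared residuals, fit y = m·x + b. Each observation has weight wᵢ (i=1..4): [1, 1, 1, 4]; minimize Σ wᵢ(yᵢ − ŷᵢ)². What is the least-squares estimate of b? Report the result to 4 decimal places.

b = -1.5211

The normal system AᵀWA·[m, b]ᵀ = AᵀWy is [[417, 47]; [47, 7]]·[m, b]ᵀ = [1203, 133]ᵀ.
det = 417·7 − 47² = 710.
m = (1203·7 − 47·133)/710 = 217/71; b = (417·133 − 47·1203)/710 = -108/71.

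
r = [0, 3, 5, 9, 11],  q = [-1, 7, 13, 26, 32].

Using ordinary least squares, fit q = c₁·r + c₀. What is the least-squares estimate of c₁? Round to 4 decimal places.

c₁ = 3.0404

The normal system XᵀX·[c₁, c₀]ᵀ = Xᵀq is [[236, 28]; [28, 5]]·[c₁, c₀]ᵀ = [672, 77]ᵀ.
det = 236·5 − 28² = 396.
c₁ = (672·5 − 28·77)/396 = 301/99; c₀ = (236·77 − 28·672)/396 = -161/99.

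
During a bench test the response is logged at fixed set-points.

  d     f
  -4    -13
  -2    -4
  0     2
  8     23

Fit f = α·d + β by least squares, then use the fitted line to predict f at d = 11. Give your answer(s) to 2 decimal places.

f̂ = 32.36

AᵀA·[α, β]ᵀ = Aᵀf reads: 84·α + 2·β = 244;  2·α + 4·β = 8.
(Σd·d = 84, Σd = 2, Σ1 = 4, Σd·f = 244, Σf = 8.)
det = 84·4 − 2² = 332.
α = (244·4 − 2·8)/332 = 240/83; β = (84·8 − 2·244)/332 = 46/83.
At d = 11: f̂ = (240/83)·(11) + (46/83)·(1) = 2686/83.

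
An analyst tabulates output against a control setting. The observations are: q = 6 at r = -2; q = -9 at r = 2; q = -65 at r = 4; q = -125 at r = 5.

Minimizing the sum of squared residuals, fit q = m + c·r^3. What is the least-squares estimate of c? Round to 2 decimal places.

Forming XᵀX = [[4, 189]; [189, 19849]] and Xᵀq = [-193, -19905]ᵀ gives XᵀX·[m, c]ᵀ = Xᵀq.
det = 4·19849 − 189² = 43675.
m = ((-193)·19849 − 189·(-19905))/43675 = -68812/43675; c = (4·(-19905) − 189·(-193))/43675 = -43143/43675.

c = -0.99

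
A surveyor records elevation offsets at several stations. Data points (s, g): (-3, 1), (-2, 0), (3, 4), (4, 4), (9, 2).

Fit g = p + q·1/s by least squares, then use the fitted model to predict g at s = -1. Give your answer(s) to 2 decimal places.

From the data, Σ1 = 5, Σ1/s = -5/36, Σ1/s·1/s = 709/1296.
And Σg = 11, Σ1/s·g = 20/9.
Eliminating q: (709/1296)·(row 1) − (-5/36)·(row 2) gives (220/81)·p = (709/1296)·11 − (-5/36)·(20/9) = 911/144, so p = 8199/3520.
Then q = ((20/9) − (-5/36)·(8199/3520))/(709/1296) = 819/176.
At s = -1: ĝ = (8199/3520)·(1) + (819/176)·(-1) = -8181/3520.

ĝ = -2.32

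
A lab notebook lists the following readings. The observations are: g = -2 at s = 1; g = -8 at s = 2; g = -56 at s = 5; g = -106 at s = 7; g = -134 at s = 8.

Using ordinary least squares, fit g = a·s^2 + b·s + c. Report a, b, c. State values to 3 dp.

Normal-equation sums: Σs^2·s^2 = 7139, Σs^2·s = 989, Σs^2 = 143, Σs·s = 143, Σs = 23, Σ1 = 5.
Right-hand side: Σs^2·g = -15204, Σs·g = -2112, Σg = -306.
So XᵀX·[a, b, c]ᵀ = Xᵀg: [[7139, 989, 143]; [989, 143, 23]; [143, 23, 5]]·[a, b, c]ᵀ = [-15204, -2112, -306]ᵀ.
Solving the 3×3 system (Gaussian elimination) gives a = -935/519, b = -501/173, c = 1892/519.

a = -1.802, b = -2.896, c = 3.645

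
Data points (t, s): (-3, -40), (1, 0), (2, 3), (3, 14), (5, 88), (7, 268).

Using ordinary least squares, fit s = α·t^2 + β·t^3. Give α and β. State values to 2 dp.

Sums needed: Σt^2·t^2 = 3205, Σt^2·t^3 = 19965, Σt^3·t^3 = 134797.
For Mᵀs: Σt^2·s = 15110, Σt^3·s = 104406.
MᵀM·[α, β]ᵀ = Mᵀs becomes [[3205, 19965]; [19965, 134797]]·[α, β]ᵀ = [15110, 104406]ᵀ.
Determinant 3205·134797 − 19965² = 33423160.
α = (15110·134797 − 19965·104406)/33423160 = -1192078/835579; β = (3205·104406 − 19965·15110)/33423160 = 823752/835579.

α = -1.43, β = 0.99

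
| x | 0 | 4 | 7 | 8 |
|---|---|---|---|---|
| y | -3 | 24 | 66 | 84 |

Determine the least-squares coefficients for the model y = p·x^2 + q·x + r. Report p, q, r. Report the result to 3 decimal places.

p = 1.031, q = 2.635, r = -3.005

From the data, Σx^2·x^2 = 6753, Σx^2·x = 919, Σx^2 = 129, Σx·x = 129, Σx = 19, Σ1 = 4.
And Σx^2·y = 8994, Σx·y = 1230, Σy = 171.
Normal equations: [[6753, 919, 129]; [919, 129, 19]; [129, 19, 4]]·[p, q, r]ᵀ = [8994, 1230, 171]ᵀ.
Solving the 3×3 system (Gaussian elimination) gives p = 1377/1336, q = 17601/6680, r = -5019/1670.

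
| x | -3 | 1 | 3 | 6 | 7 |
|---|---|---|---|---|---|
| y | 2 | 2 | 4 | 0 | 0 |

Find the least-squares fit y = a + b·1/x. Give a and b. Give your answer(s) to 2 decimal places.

a = 1.44, b = 0.62

The normal system AᵀA·[a, b]ᵀ = Aᵀy is [[5, 55/42]; [55/42, 249/196]]·[a, b]ᵀ = [8, 8/3]ᵀ.
det = 5·(249/196) − (55/42)² = 2045/441.
a = (8·(249/196) − (55/42)·(8/3))/(2045/441) = 2942/2045; b = (5·(8/3) − (55/42)·8)/(2045/441) = 252/409.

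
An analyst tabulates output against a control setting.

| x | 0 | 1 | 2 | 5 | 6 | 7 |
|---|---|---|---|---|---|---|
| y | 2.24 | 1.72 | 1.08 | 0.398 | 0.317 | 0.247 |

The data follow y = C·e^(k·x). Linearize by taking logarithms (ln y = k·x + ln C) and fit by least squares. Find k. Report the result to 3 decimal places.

k = -0.324

Linearized form: ln y = k·x + ln C. From the 6 transformed points,
XᵀX = [[115.0000, 21.0000]; [21.0000, 6]], rhs = [-20.5920, -2.0428]ᵀ  (here Σx = 21.0000, Σ(x)² = 115.0000, Σln y = -2.0428, Σx·ln y = -20.5920).
Δ = 115.0000·6 − (21.0000)² = 249.0000; k = (-20.5920·6 − 21.0000·-2.0428)/249.0000 = -0.32391, ln C = (115.0000·-2.0428 − 21.0000·-20.5920)/249.0000 = 0.79323.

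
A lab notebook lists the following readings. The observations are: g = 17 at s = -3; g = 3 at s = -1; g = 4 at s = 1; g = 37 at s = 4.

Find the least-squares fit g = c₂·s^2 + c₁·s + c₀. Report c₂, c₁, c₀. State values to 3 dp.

c₂ = 2.013, c₁ = 0.817, c₀ = 1.458

From the data, Σs^2·s^2 = 339, Σs^2·s = 37, Σs^2 = 27, Σs·s = 27, Σs = 1, Σ1 = 4.
Moment sums: Σs^2·g = 752, Σs·g = 98, Σg = 61.
So AᵀA·[c₂, c₁, c₀]ᵀ = Aᵀg: [[339, 37, 27]; [37, 27, 1]; [27, 1, 4]]·[c₂, c₁, c₀]ᵀ = [752, 98, 61]ᵀ.
Solving the 3×3 system (Gaussian elimination) gives c₂ = 13197/6556, c₁ = 487/596, c₀ = 2390/1639.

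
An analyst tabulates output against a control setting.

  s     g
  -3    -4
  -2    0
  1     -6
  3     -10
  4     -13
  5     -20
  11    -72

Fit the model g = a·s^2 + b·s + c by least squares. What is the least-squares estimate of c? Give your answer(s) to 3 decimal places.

c = -2.305

From the data, Σs^2·s^2 = 15701, Σs^2·s = 1513, Σs^2 = 185, Σs·s = 185, Σs = 19, Σ1 = 7.
And Σs^2·g = -9552, Σs·g = -968, Σg = -125.
Normal equations: [[15701, 1513, 185]; [1513, 185, 19]; [185, 19, 7]]·[a, b, c]ᵀ = [-9552, -968, -125]ᵀ.
Row-reducing yields a = -693625/1472658, b = -1684237/1472658, c = -51431/22313.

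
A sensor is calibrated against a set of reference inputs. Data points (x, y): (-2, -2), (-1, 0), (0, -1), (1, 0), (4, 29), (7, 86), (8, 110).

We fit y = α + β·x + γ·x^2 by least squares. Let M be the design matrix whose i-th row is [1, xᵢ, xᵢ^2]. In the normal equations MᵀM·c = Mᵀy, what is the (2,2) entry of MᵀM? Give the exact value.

Row 2 ↔ basis x, column 2 ↔ basis x, so (MᵀM)_{2,2} = Σᵢ (x)·(x) = (-2)·(-2) + (-1)·(-1) + (0)·(0) + (1)·(1) + (4)·(4) + (7)·(7) + (8)·(8) = 135.

135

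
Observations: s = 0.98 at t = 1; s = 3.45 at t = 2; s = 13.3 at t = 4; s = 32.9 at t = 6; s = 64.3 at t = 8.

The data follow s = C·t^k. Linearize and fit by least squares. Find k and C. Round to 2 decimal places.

Let Y = ln s. Fitting Y = k·ln t + ln C by least squares:
Σln t = 5.9506, Σ(ln t)² = 9.9367, Σln s = 11.4630, Σln t·ln s = 19.3631.
Normal system: [[9.9367, 5.9506]; [5.9506, 5]]·[k, ln C]ᵀ = [19.3631, 11.4630]ᵀ.
Δ = 9.9367·5 − (5.9506)² = 14.2736; k = (19.3631·5 − 5.9506·11.4630)/14.2736 = 2.00395, ln C = (9.9367·11.4630 − 5.9506·19.3631)/14.2736 = -0.09237, so C = exp(-0.09237) = 0.91177.

k = 2.00, C = 0.91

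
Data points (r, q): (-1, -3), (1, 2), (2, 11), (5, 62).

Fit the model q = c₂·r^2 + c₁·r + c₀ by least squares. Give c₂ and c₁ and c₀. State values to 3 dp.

c₂ = 2.067, c₁ = 2.573, c₀ = -2.520

Normal-equation sums: Σr^2·r^2 = 643, Σr^2·r = 133, Σr^2 = 31, Σr·r = 31, Σr = 7, Σ1 = 4.
For Mᵀq: Σr^2·q = 1593, Σr·q = 337, Σq = 72.
Inverting the 3×3 Gram matrix, [c₂, c₁, c₀]ᵀ = [31/15, 193/75, -63/25]ᵀ.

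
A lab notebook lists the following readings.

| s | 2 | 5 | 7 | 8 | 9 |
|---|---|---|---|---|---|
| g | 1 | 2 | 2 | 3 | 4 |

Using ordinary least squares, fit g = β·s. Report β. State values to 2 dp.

β = 0.39

Setting ∂/∂β … = 0 gives: 223·β = 86.
Hence β = 86 / 223 ≈ 0.38565.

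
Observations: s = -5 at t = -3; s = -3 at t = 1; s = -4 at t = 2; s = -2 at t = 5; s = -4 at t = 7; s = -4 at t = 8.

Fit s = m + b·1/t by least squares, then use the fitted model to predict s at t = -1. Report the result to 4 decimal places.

Normal-equation sums: Σ1 = 6, Σ1/t = 1373/840, Σ1/t·1/t = 1014049/705600.
For Xᵀs: Σs = -22, Σ1/t·s = -1009/210.
Determinant 6·(1014049/705600) − (1373/840)² = 839833/141120.
m = ((-22)·(1014049/705600) − (1373/840)·(-1009/210))/(839833/141120) = -3353530/839833; b = (6·(-1009/210) − (1373/840)·(-22))/(839833/141120) = 1006320/839833.
At t = -1: ŝ = (-3353530/839833)·(1) + (1006320/839833)·(-1) = -4359850/839833.

ŝ = -5.1913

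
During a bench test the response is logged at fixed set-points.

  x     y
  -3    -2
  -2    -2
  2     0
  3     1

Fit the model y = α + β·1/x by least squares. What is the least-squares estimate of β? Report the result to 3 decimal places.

Sums needed: Σ1 = 4, Σ1/x = 0, Σ1/x·1/x = 13/18.
Moment sums: Σy = -3, Σ1/x·y = 2.
Δ = 4·(13/18) − 0² = 26/9.
α = ((-3)·(13/18) − 0·2)/(26/9) = -3/4; β = (4·2 − 0·(-3))/(26/9) = 36/13.

β = 2.769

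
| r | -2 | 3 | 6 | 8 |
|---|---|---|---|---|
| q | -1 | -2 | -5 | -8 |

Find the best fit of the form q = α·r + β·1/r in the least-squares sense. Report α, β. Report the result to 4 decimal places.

α = -1.0650, β = 5.5873

Forming MᵀM = [[113, 4]; [4, 233/576]] and Mᵀq = [-98, -2]ᵀ gives MᵀM·[α, β]ᵀ = Mᵀq.
Determinant 113·(233/576) − 4² = 17113/576.
α = ((-98)·(233/576) − 4·(-2))/(17113/576) = -18226/17113; β = (113·(-2) − 4·(-98))/(17113/576) = 95616/17113.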